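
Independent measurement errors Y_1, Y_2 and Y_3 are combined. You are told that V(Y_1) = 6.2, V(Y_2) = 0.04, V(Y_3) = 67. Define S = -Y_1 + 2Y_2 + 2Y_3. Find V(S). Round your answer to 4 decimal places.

By independence, V(S) = (-1)²V(Y_1) + (2)²V(Y_2) + (2)²V(Y_3)
= (-1)²·6.2 + (2)²·0.04 + (2)²·67 = 274.36

274.3600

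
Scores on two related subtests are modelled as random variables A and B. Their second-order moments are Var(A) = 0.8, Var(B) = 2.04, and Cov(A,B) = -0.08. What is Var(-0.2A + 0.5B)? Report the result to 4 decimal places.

0.5580

Var(-0.2A + 0.5B) = (-0.2)²·Var(A) + (0.5)²·Var(B) + 2·(-0.2)·(0.5)·Cov(A,B)
= 0.04·0.8 + 0.25·2.04 + -0.2·-0.08 = 0.558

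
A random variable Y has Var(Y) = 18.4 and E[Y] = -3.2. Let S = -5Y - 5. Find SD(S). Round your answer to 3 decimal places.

Var(-5Y - 5) = (-5)²·18.4 = 460
SD(S) = √460 ≈ 21.448

21.448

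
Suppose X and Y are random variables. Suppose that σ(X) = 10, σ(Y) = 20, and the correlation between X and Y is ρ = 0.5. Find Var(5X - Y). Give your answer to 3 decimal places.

Var(X) = (10)² = 100;  Var(Y) = (20)² = 400
cov(X,Y) = ρ·σ(X)·σ(Y) = 0.5·10·20 = 100
Var(5X - Y) = (5)²·Var(X) + (-1)²·Var(Y) + 2·(5)·(-1)·cov(X,Y)
= 25·100 + 1·400 + -10·100 = 1900

1900.000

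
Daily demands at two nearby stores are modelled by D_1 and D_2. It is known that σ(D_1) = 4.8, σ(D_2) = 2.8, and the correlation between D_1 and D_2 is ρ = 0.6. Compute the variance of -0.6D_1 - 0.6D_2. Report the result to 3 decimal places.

16.923

V(D_1) = (4.8)² = 23.04;  V(D_2) = (2.8)² = 7.84
cov(D_1,D_2) = ρ·σ(D_1)·σ(D_2) = 0.6·4.8·2.8 = 8.064
V(-0.6D_1 - 0.6D_2) = (-0.6)²·V(D_1) + (-0.6)²·V(D_2) + 2·(-0.6)·(-0.6)·cov(D_1,D_2)
= 0.36·23.04 + 0.36·7.84 + 0.72·8.064 = 16.92288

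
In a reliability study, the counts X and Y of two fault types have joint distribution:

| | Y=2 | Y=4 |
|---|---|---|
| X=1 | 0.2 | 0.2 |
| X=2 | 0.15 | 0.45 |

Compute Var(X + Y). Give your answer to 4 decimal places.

1.3900

E[X] = 1.6,  E[Y] = 3.3,  E[XY] = 5.4
Var(X) = 2.8 − (1.6)² = 0.24;  Var(Y) = 11.8 − (3.3)² = 0.91
Cov(X,Y) = 5.4 − (1.6)(3.3) = 0.12
Var(X + Y) = (1)²·0.24 + (1)²·0.91 + 2·(1)·(1)·0.12 = 1.39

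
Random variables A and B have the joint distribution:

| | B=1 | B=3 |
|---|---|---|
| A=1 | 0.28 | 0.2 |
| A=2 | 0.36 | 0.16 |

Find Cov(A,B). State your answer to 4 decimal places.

E[A] = 1.52,  E[B] = 1.72
E[AB] = 2.56
Cov(A,B) = E[AB] − E[A]E[B] = 2.56 − (1.52)(1.72) = -0.0544

-0.0544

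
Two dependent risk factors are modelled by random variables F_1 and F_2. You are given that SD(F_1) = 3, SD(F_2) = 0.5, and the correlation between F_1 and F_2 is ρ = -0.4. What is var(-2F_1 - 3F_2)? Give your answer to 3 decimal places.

var(F_1) = (3)² = 9;  var(F_2) = (0.5)² = 0.25
Cov(F_1,F_2) = ρ·SD(F_1)·SD(F_2) = -0.4·3·0.5 = -0.6
var(-2F_1 - 3F_2) = (-2)²·var(F_1) + (-3)²·var(F_2) + 2·(-2)·(-3)·Cov(F_1,F_2)
= 4·9 + 9·0.25 + 12·-0.6 = 31.05

31.050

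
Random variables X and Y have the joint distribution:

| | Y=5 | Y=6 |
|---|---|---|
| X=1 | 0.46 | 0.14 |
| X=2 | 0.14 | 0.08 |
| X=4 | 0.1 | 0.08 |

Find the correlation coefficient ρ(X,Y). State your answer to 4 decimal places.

E[X] = 1.76,  E[Y] = 5.3
E[XY] = 9.42
Cov(X,Y) = E[XY] − E[X]E[Y] = 9.42 − (1.76)(5.3) = 0.092
var(X) = 1.2624,  var(Y) = 0.21
ρ = 0.092 / √(1.2624·0.21) ≈ 0.1787

0.1787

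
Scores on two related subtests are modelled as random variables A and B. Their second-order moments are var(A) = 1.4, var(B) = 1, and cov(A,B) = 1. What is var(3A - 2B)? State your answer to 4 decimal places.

4.6000

var(3A - 2B) = (3)²·var(A) + (-2)²·var(B) + 2·(3)·(-2)·cov(A,B)
= 9·1.4 + 4·1 + -12·1 = 4.6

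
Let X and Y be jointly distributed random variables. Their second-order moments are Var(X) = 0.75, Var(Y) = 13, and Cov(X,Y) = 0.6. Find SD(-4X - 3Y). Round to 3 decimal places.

11.975

Var(-4X - 3Y) = (-4)²·Var(X) + (-3)²·Var(Y) + 2·(-4)·(-3)·Cov(X,Y)
= 16·0.75 + 9·13 + 24·0.6 = 143.4
SD(-4X - 3Y) = √143.4 ≈ 11.975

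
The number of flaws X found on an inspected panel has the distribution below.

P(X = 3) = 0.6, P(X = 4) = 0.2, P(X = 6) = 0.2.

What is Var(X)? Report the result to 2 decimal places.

E[X] = (3)(0.6) + (4)(0.2) + (6)(0.2) = 3.8
E[X²] = (3)²(0.6) + (4)²(0.2) + (6)²(0.2) = 15.8
Var(X) = E[X²] − (E[X])² = 15.8 − (3.8)² = 1.36

1.36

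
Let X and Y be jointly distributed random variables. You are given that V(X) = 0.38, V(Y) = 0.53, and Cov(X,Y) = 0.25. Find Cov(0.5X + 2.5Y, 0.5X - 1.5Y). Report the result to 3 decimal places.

Cov(0.5X + 2.5Y, 0.5X - 1.5Y) = (0.5)(0.5)V(X) + (2.5)(-1.5)V(Y) + [(0.5)(-1.5) + (2.5)(0.5)]Cov(X,Y)
= 0.25·0.38 + -3.75·0.53 + 0.5·0.25 = -1.7675

-1.768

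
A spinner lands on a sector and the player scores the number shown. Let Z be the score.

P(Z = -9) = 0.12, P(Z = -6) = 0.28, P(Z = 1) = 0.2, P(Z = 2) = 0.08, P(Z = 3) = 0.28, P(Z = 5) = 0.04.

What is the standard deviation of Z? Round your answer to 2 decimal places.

4.69

E[Z] = (-9)(0.12) + (-6)(0.28) + (1)(0.2) + (2)(0.08) + (3)(0.28) + (5)(0.04) = -1.36
E[Z²] = (-9)²(0.12) + (-6)²(0.28) + (1)²(0.2) + (2)²(0.08) + (3)²(0.28) + (5)²(0.04) = 23.84
var(Z) = E[Z²] − (E[Z])² = 23.84 − (-1.36)² = 21.9904
SD(Z) = √21.9904 ≈ 4.69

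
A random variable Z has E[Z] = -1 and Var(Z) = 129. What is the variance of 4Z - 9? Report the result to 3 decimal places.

2064.000

Var(4Z - 9) = (4)²·Var(Z) = 16·129 = 2064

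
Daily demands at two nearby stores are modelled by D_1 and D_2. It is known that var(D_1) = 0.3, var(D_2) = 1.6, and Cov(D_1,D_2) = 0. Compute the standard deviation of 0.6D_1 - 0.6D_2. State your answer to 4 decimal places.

var(0.6D_1 - 0.6D_2) = (0.6)²·var(D_1) + (-0.6)²·var(D_2) + 2·(0.6)·(-0.6)·Cov(D_1,D_2)
= 0.36·0.3 + 0.36·1.6 + -0.72·0 = 0.684
sd(0.6D_1 - 0.6D_2) = √0.684 ≈ 0.8270

0.8270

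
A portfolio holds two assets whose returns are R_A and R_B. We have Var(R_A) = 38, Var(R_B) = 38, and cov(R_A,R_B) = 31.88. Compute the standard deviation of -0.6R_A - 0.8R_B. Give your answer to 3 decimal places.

8.283

Var(-0.6R_A - 0.8R_B) = (-0.6)²·Var(R_A) + (-0.8)²·Var(R_B) + 2·(-0.6)·(-0.8)·cov(R_A,R_B)
= 0.36·38 + 0.64·38 + 0.96·31.88 = 68.6048
SD(-0.6R_A - 0.8R_B) = √68.6048 ≈ 8.283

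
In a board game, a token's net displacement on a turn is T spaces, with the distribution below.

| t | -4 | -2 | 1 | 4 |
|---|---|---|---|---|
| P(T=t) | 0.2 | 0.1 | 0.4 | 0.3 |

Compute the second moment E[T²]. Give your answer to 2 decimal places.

8.80

E[T²] = (-4)²(0.2) + (-2)²(0.1) + (1)²(0.4) + (4)²(0.3) = 8.8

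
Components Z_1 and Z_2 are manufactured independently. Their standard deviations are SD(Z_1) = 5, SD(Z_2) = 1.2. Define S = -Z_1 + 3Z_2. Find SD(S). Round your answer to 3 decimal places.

6.161

var(Z_1) = 25, var(Z_2) = 1.44
By independence, var(S) = (-1)²var(Z_1) + (3)²var(Z_2)
= (-1)²·25 + (3)²·1.44 = 37.96
SD(S) = √37.96 ≈ 6.161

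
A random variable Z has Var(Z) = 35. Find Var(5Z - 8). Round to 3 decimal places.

875.000

Var(5Z - 8) = (5)²·Var(Z) = 25·35 = 875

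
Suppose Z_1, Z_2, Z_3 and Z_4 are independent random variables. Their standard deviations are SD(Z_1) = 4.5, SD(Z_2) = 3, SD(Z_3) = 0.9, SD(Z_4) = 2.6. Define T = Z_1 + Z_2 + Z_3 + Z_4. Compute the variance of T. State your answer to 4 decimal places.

Var(Z_1) = 20.25, Var(Z_2) = 9, Var(Z_3) = 0.81, Var(Z_4) = 6.76
By independence, Var(T) = (1)²Var(Z_1) + (1)²Var(Z_2) + (1)²Var(Z_3) + (1)²Var(Z_4)
= (1)²·20.25 + (1)²·9 + (1)²·0.81 + (1)²·6.76 = 36.82

36.8200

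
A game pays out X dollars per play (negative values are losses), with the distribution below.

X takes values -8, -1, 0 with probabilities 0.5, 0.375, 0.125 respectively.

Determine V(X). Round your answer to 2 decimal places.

13.23

E[X] = (-8)(0.5) + (-1)(0.375) + (0)(0.125) = -4.375
E[X²] = (-8)²(0.5) + (-1)²(0.375) + (0)²(0.125) = 32.375
V(X) = E[X²] − (E[X])² = 32.375 − (-4.375)² = 13.234375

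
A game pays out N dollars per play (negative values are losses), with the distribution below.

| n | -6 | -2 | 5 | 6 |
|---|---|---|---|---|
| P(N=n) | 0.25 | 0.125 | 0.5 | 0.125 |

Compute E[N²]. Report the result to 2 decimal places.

26.50

E[N²] = (-6)²(0.25) + (-2)²(0.125) + (5)²(0.5) + (6)²(0.125) = 26.5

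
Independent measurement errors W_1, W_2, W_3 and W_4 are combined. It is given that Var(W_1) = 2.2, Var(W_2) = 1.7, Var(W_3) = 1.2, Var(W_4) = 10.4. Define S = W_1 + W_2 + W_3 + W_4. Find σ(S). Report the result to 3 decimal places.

By independence, Var(S) = (1)²Var(W_1) + (1)²Var(W_2) + (1)²Var(W_3) + (1)²Var(W_4)
= (1)²·2.2 + (1)²·1.7 + (1)²·1.2 + (1)²·10.4 = 15.5
σ(S) = √15.5 ≈ 3.937

3.937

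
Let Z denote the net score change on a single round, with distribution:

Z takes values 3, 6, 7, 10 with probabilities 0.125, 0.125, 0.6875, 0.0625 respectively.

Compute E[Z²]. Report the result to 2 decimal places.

45.56

E[Z²] = (3)²(0.125) + (6)²(0.125) + (7)²(0.6875) + (10)²(0.0625) = 45.5625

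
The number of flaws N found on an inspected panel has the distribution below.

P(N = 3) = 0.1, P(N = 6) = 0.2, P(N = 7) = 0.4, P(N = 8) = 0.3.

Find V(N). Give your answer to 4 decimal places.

E[N] = (3)(0.1) + (6)(0.2) + (7)(0.4) + (8)(0.3) = 6.7
E[N²] = (3)²(0.1) + (6)²(0.2) + (7)²(0.4) + (8)²(0.3) = 46.9
V(N) = E[N²] − (E[N])² = 46.9 − (6.7)² = 2.01

2.0100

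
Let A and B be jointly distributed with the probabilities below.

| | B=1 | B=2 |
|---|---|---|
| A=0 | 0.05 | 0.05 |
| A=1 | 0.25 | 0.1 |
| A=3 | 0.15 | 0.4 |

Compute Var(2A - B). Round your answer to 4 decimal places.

4.6475

E[A] = 2,  E[B] = 1.55,  E[AB] = 3.3
Var(A) = 5.3 − (2)² = 1.3;  Var(B) = 2.65 − (1.55)² = 0.2475
cov(A,B) = 3.3 − (2)(1.55) = 0.2
Var(2A - B) = (2)²·1.3 + (-1)²·0.2475 + 2·(2)·(-1)·0.2 = 4.6475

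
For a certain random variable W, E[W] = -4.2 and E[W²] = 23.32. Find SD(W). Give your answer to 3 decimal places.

2.383

var(W) = 23.32 − (-4.2)² = 5.68
SD(W) = √5.68 ≈ 2.383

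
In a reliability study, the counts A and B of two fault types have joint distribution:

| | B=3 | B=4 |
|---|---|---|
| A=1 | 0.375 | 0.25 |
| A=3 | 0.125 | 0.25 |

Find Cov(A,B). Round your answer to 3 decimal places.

E[A] = 1.75,  E[B] = 3.5
E[AB] = 6.25
Cov(A,B) = E[AB] − E[A]E[B] = 6.25 − (1.75)(3.5) = 0.125

0.125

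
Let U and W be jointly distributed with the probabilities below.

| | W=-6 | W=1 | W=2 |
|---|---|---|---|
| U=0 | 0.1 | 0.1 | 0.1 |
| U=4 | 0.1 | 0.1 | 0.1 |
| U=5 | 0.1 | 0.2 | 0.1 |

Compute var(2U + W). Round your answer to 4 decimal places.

31.4400

E[U] = 3.2,  E[W] = -0.8,  E[UW] = -2.2
var(U) = 14.8 − (3.2)² = 4.56;  var(W) = 12.4 − (-0.8)² = 11.76
cov(U,W) = -2.2 − (3.2)(-0.8) = 0.36
var(2U + W) = (2)²·4.56 + (1)²·11.76 + 2·(2)·(1)·0.36 = 31.44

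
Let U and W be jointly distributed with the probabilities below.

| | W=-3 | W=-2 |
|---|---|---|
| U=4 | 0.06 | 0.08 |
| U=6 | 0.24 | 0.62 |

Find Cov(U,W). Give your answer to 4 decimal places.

E[U] = 5.72,  E[W] = -2.3
E[UW] = -13.12
Cov(U,W) = E[UW] − E[U]E[W] = -13.12 − (5.72)(-2.3) = 0.036

0.0360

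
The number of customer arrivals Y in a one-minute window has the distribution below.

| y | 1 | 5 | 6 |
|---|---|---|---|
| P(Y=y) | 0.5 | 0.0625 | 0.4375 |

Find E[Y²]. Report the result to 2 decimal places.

E[Y²] = (1)²(0.5) + (5)²(0.0625) + (6)²(0.4375) = 17.8125

17.81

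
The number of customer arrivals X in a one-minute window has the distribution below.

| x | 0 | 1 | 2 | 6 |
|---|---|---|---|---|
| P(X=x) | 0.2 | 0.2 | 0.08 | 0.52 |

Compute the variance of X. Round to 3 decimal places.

7.130

E[X] = (0)(0.2) + (1)(0.2) + (2)(0.08) + (6)(0.52) = 3.48
E[X²] = (0)²(0.2) + (1)²(0.2) + (2)²(0.08) + (6)²(0.52) = 19.24
var(X) = E[X²] − (E[X])² = 19.24 − (3.48)² = 7.1296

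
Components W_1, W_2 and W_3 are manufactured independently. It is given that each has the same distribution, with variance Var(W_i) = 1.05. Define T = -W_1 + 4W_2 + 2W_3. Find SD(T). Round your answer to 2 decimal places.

By independence, Var(T) = (-1)²Var(W_1) + (4)²Var(W_2) + (2)²Var(W_3)
= (-1)²·1.05 + (4)²·1.05 + (2)²·1.05 = 22.05
SD(T) = √22.05 ≈ 4.70

4.70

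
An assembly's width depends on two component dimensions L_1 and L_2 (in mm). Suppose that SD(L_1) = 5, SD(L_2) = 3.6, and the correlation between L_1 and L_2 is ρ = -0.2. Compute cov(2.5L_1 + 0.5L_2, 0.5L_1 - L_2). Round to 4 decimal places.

V(L_1) = (5)² = 25;  V(L_2) = (3.6)² = 12.96
cov(L_1,L_2) = ρ·SD(L_1)·SD(L_2) = -0.2·5·3.6 = -3.6
cov(2.5L_1 + 0.5L_2, 0.5L_1 - L_2) = (2.5)(0.5)V(L_1) + (0.5)(-1)V(L_2) + [(2.5)(-1) + (0.5)(0.5)]cov(L_1,L_2)
= 1.25·25 + -0.5·12.96 + -2.25·-3.6 = 32.87

32.8700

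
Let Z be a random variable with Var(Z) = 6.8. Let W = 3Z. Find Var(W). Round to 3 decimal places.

Var(3Z) = (3)²·Var(Z) = 9·6.8 = 61.2

61.200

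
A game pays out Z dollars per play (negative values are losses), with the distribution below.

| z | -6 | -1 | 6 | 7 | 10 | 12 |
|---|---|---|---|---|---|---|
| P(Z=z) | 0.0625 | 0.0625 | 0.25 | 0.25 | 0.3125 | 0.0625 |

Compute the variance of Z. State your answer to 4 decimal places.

E[Z] = (-6)(0.0625) + (-1)(0.0625) + (6)(0.25) + (7)(0.25) + (10)(0.3125) + (12)(0.0625) = 6.6875
E[Z²] = (-6)²(0.0625) + (-1)²(0.0625) + (6)²(0.25) + (7)²(0.25) + (10)²(0.3125) + (12)²(0.0625) = 63.8125
var(Z) = E[Z²] − (E[Z])² = 63.8125 − (6.6875)² = 19.08984375

19.0898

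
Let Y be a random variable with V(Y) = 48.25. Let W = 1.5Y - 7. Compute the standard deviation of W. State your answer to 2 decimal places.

10.42

V(1.5Y - 7) = (1.5)²·48.25 = 108.5625
SD(W) = √108.5625 ≈ 10.42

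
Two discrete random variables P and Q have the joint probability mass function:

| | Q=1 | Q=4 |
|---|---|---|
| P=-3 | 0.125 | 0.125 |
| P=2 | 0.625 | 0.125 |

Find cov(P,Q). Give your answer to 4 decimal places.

E[P] = 0.75,  E[Q] = 1.75
E[PQ] = 0.375
cov(P,Q) = E[PQ] − E[P]E[Q] = 0.375 − (0.75)(1.75) = -0.9375

-0.9375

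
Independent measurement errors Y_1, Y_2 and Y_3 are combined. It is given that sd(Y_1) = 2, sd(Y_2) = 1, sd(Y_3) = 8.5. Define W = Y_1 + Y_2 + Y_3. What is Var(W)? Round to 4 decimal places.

77.2500

Var(Y_1) = 4, Var(Y_2) = 1, Var(Y_3) = 72.25
By independence, Var(W) = (1)²Var(Y_1) + (1)²Var(Y_2) + (1)²Var(Y_3)
= (1)²·4 + (1)²·1 + (1)²·72.25 = 77.25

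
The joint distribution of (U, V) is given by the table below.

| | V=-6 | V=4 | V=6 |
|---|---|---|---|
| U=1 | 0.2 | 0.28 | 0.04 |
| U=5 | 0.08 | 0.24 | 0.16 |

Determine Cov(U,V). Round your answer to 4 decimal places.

2.6880

E[U] = 2.92,  E[V] = 1.6
E[UV] = 7.36
Cov(U,V) = E[UV] − E[U]E[V] = 7.36 − (2.92)(1.6) = 2.688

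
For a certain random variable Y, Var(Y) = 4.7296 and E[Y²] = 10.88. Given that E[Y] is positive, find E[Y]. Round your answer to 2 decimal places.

2.48

(E[Y])² = E[Y²] − Var(Y) = 10.88 − 4.7296 = 6.1504
E[Y] = √6.1504 = 2.48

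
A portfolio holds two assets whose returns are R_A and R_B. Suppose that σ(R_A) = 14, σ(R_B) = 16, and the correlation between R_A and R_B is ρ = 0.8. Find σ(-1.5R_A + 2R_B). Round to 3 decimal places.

var(R_A) = (14)² = 196;  var(R_B) = (16)² = 256
Cov(R_A,R_B) = ρ·σ(R_A)·σ(R_B) = 0.8·14·16 = 179.2
var(-1.5R_A + 2R_B) = (-1.5)²·var(R_A) + (2)²·var(R_B) + 2·(-1.5)·(2)·Cov(R_A,R_B)
= 2.25·196 + 4·256 + -6·179.2 = 389.8
σ(-1.5R_A + 2R_B) = √389.8 ≈ 19.743

19.743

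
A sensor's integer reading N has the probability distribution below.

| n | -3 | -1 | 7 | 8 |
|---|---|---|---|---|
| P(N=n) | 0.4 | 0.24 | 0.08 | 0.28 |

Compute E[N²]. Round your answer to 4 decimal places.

25.6800

E[N²] = (-3)²(0.4) + (-1)²(0.24) + (7)²(0.08) + (8)²(0.28) = 25.68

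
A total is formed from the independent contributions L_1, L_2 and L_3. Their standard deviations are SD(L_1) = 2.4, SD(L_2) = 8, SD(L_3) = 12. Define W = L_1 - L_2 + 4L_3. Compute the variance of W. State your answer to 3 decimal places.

var(L_1) = 5.76, var(L_2) = 64, var(L_3) = 144
By independence, var(W) = (1)²var(L_1) + (-1)²var(L_2) + (4)²var(L_3)
= (1)²·5.76 + (-1)²·64 + (4)²·144 = 2373.76

2373.760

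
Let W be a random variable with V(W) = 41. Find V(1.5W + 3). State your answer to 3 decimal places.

V(1.5W + 3) = (1.5)²·V(W) = 2.25·41 = 92.25

92.250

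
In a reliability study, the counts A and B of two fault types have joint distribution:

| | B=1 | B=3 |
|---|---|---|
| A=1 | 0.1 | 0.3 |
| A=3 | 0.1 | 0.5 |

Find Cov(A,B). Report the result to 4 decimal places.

E[A] = 2.2,  E[B] = 2.6
E[AB] = 5.8
Cov(A,B) = E[AB] − E[A]E[B] = 5.8 − (2.2)(2.6) = 0.08

0.0800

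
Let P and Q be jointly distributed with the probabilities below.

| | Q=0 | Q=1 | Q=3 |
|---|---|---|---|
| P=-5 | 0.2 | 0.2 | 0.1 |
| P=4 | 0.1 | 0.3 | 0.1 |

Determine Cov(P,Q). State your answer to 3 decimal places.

E[P] = -0.5,  E[Q] = 1.1
E[PQ] = -0.1
Cov(P,Q) = E[PQ] − E[P]E[Q] = -0.1 − (-0.5)(1.1) = 0.45

0.450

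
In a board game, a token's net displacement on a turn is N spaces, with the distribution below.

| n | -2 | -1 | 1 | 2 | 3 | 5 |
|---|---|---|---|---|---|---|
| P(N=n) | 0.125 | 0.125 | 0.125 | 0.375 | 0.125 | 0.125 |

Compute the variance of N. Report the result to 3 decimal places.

E[N] = (-2)(0.125) + (-1)(0.125) + (1)(0.125) + (2)(0.375) + (3)(0.125) + (5)(0.125) = 1.5
E[N²] = (-2)²(0.125) + (-1)²(0.125) + (1)²(0.125) + (2)²(0.375) + (3)²(0.125) + (5)²(0.125) = 6.5
Var(N) = E[N²] − (E[N])² = 6.5 − (1.5)² = 4.25

4.250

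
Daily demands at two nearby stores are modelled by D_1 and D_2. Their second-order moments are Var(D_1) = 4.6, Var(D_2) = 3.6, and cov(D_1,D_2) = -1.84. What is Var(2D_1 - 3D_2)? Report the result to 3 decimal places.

72.880

Var(2D_1 - 3D_2) = (2)²·Var(D_1) + (-3)²·Var(D_2) + 2·(2)·(-3)·cov(D_1,D_2)
= 4·4.6 + 9·3.6 + -12·-1.84 = 72.88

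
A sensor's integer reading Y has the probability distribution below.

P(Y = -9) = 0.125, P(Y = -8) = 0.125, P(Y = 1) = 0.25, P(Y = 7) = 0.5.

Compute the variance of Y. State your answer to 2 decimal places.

40.23

E[Y] = (-9)(0.125) + (-8)(0.125) + (1)(0.25) + (7)(0.5) = 1.625
E[Y²] = (-9)²(0.125) + (-8)²(0.125) + (1)²(0.25) + (7)²(0.5) = 42.875
var(Y) = E[Y²] − (E[Y])² = 42.875 − (1.625)² = 40.234375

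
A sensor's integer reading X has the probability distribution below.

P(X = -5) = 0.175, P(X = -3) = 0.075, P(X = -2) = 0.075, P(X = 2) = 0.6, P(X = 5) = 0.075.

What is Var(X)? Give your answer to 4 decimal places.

E[X] = (-5)(0.175) + (-3)(0.075) + (-2)(0.075) + (2)(0.6) + (5)(0.075) = 0.325
E[X²] = (-5)²(0.175) + (-3)²(0.075) + (-2)²(0.075) + (2)²(0.6) + (5)²(0.075) = 9.625
Var(X) = E[X²] − (E[X])² = 9.625 − (0.325)² = 9.519375

9.5194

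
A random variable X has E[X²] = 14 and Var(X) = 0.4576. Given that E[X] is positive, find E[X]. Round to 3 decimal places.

3.680

(E[X])² = E[X²] − Var(X) = 14 − 0.4576 = 13.5424
E[X] = √13.5424 = 3.68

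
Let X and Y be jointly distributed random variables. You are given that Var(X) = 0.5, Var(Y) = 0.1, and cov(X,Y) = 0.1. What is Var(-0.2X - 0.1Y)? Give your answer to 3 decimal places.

Var(-0.2X - 0.1Y) = (-0.2)²·Var(X) + (-0.1)²·Var(Y) + 2·(-0.2)·(-0.1)·cov(X,Y)
= 0.04·0.5 + 0.01·0.1 + 0.04·0.1 = 0.025

0.025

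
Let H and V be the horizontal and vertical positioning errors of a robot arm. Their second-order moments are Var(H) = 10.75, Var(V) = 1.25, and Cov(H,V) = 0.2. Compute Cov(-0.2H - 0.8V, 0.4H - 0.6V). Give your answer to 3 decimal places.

Cov(-0.2H - 0.8V, 0.4H - 0.6V) = (-0.2)(0.4)Var(H) + (-0.8)(-0.6)Var(V) + [(-0.2)(-0.6) + (-0.8)(0.4)]Cov(H,V)
= -0.08·10.75 + 0.48·1.25 + -0.2·0.2 = -0.3

-0.300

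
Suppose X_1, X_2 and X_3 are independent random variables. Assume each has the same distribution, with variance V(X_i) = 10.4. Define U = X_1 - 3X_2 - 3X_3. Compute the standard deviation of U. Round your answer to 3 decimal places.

By independence, V(U) = (1)²V(X_1) + (-3)²V(X_2) + (-3)²V(X_3)
= (1)²·10.4 + (-3)²·10.4 + (-3)²·10.4 = 197.6
SD(U) = √197.6 ≈ 14.057

14.057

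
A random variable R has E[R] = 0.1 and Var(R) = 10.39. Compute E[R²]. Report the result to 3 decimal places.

E[R²] = Var(R) + (E[R])² = 10.39 + (0.1)² = 10.4

10.400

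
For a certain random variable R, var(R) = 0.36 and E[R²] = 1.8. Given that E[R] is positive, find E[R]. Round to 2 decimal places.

(E[R])² = E[R²] − var(R) = 1.8 − 0.36 = 1.44
E[R] = √1.44 = 1.2

1.20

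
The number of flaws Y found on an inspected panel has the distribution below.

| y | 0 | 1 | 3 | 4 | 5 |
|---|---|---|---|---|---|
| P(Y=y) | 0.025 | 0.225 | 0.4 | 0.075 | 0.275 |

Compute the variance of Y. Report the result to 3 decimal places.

2.290

E[Y] = (0)(0.025) + (1)(0.225) + (3)(0.4) + (4)(0.075) + (5)(0.275) = 3.1
E[Y²] = (0)²(0.025) + (1)²(0.225) + (3)²(0.4) + (4)²(0.075) + (5)²(0.275) = 11.9
V(Y) = E[Y²] − (E[Y])² = 11.9 − (3.1)² = 2.29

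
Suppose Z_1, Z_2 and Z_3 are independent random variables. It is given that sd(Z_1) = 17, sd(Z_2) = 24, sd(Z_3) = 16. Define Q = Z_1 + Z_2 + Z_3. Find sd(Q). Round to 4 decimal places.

Var(Z_1) = 289, Var(Z_2) = 576, Var(Z_3) = 256
By independence, Var(Q) = (1)²Var(Z_1) + (1)²Var(Z_2) + (1)²Var(Z_3)
= (1)²·289 + (1)²·576 + (1)²·256 = 1121
sd(Q) = √1121 ≈ 33.4813

33.4813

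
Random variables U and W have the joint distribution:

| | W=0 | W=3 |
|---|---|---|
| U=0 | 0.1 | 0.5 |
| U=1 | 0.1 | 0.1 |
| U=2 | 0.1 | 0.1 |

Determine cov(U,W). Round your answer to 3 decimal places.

-0.360

E[U] = 0.6,  E[W] = 2.1
E[UW] = 0.9
cov(U,W) = E[UW] − E[U]E[W] = 0.9 − (0.6)(2.1) = -0.36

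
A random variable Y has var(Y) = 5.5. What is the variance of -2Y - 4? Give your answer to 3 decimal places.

22.000

var(-2Y - 4) = (-2)²·var(Y) = 4·5.5 = 22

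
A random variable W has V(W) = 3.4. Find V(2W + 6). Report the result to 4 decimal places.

13.6000

V(2W + 6) = (2)²·V(W) = 4·3.4 = 13.6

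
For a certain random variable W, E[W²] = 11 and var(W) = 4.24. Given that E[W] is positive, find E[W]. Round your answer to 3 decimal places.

2.600

(E[W])² = E[W²] − var(W) = 11 − 4.24 = 6.76
E[W] = √6.76 = 2.6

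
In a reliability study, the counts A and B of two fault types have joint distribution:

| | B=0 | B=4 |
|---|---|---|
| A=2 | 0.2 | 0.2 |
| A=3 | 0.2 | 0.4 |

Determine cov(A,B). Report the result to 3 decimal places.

E[A] = 2.6,  E[B] = 2.4
E[AB] = 6.4
cov(A,B) = E[AB] − E[A]E[B] = 6.4 − (2.6)(2.4) = 0.16

0.160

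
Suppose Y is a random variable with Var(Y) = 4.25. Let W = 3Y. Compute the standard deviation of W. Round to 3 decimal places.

Var(3Y) = (3)²·4.25 = 38.25
σ(W) = √38.25 ≈ 6.185

6.185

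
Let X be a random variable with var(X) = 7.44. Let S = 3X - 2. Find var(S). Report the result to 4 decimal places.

66.9600

var(3X - 2) = (3)²·var(X) = 9·7.44 = 66.96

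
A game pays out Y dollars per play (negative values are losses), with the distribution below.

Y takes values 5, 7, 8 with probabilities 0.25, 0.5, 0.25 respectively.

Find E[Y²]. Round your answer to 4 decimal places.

E[Y²] = (5)²(0.25) + (7)²(0.5) + (8)²(0.25) = 46.75

46.7500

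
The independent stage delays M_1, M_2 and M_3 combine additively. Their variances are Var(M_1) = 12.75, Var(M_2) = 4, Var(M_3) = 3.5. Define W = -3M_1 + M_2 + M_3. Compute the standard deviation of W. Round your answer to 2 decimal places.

11.06

By independence, Var(W) = (-3)²Var(M_1) + (1)²Var(M_2) + (1)²Var(M_3)
= (-3)²·12.75 + (1)²·4 + (1)²·3.5 = 122.25
SD(W) = √122.25 ≈ 11.06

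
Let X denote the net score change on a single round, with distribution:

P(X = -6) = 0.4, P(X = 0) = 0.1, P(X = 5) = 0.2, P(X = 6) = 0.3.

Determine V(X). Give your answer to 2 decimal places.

E[X] = (-6)(0.4) + (0)(0.1) + (5)(0.2) + (6)(0.3) = 0.4
E[X²] = (-6)²(0.4) + (0)²(0.1) + (5)²(0.2) + (6)²(0.3) = 30.2
V(X) = E[X²] − (E[X])² = 30.2 − (0.4)² = 30.04

30.04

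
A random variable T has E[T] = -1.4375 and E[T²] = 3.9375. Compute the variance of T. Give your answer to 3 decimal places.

1.871

V(T) = 3.9375 − (-1.4375)² = 1.87109375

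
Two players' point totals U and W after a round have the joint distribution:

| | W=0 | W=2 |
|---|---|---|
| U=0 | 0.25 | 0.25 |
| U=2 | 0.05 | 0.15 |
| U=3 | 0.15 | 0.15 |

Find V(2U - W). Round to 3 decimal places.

E[U] = 1.3,  E[W] = 1.1,  E[UW] = 1.5
V(U) = 3.5 − (1.3)² = 1.81;  V(W) = 2.2 − (1.1)² = 0.99
cov(U,W) = 1.5 − (1.3)(1.1) = 0.07
V(2U - W) = (2)²·1.81 + (-1)²·0.99 + 2·(2)·(-1)·0.07 = 7.95

7.950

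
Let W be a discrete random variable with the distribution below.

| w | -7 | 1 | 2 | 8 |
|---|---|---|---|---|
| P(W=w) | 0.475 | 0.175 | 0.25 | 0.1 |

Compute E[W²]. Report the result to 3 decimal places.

30.850

E[W²] = (-7)²(0.475) + (1)²(0.175) + (2)²(0.25) + (8)²(0.1) = 30.85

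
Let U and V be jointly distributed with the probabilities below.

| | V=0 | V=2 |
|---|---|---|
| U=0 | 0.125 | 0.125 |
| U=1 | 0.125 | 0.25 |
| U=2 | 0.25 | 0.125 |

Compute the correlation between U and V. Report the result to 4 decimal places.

-0.1601

E[U] = 1.125,  E[V] = 1
E[UV] = 1
Cov(U,V) = E[UV] − E[U]E[V] = 1 − (1.125)(1) = -0.125
Var(U) = 0.609375,  Var(V) = 1
ρ = -0.125 / √(0.609375·1) ≈ -0.1601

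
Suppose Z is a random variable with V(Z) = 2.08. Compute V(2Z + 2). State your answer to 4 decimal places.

8.3200

V(2Z + 2) = (2)²·V(Z) = 4·2.08 = 8.32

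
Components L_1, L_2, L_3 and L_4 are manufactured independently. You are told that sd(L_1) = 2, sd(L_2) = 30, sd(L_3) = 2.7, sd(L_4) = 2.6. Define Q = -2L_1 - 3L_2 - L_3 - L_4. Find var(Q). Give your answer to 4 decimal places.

var(L_1) = 4, var(L_2) = 900, var(L_3) = 7.29, var(L_4) = 6.76
By independence, var(Q) = (-2)²var(L_1) + (-3)²var(L_2) + (-1)²var(L_3) + (-1)²var(L_4)
= (-2)²·4 + (-3)²·900 + (-1)²·7.29 + (-1)²·6.76 = 8130.05

8130.0500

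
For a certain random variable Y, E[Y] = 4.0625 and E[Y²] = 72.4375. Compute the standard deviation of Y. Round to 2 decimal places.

Var(Y) = 72.4375 − (4.0625)² = 55.93359375
σ(Y) = √55.93359375 ≈ 7.48

7.48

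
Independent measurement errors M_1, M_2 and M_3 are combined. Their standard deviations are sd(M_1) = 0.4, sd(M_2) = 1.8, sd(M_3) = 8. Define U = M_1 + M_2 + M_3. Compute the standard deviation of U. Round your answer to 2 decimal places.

8.21

V(M_1) = 0.16, V(M_2) = 3.24, V(M_3) = 64
By independence, V(U) = (1)²V(M_1) + (1)²V(M_2) + (1)²V(M_3)
= (1)²·0.16 + (1)²·3.24 + (1)²·64 = 67.4
sd(U) = √67.4 ≈ 8.21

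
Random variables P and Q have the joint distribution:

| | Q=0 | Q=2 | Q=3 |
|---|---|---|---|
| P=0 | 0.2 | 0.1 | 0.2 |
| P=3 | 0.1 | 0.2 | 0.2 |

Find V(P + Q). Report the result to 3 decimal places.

4.410

E[P] = 1.5,  E[Q] = 1.8,  E[PQ] = 3
V(P) = 4.5 − (1.5)² = 2.25;  V(Q) = 4.8 − (1.8)² = 1.56
Cov(P,Q) = 3 − (1.5)(1.8) = 0.3
V(P + Q) = (1)²·2.25 + (1)²·1.56 + 2·(1)·(1)·0.3 = 4.41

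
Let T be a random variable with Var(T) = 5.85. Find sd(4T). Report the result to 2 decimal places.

Var(4T) = (4)²·5.85 = 93.6
sd(4T) = √93.6 ≈ 9.67

9.67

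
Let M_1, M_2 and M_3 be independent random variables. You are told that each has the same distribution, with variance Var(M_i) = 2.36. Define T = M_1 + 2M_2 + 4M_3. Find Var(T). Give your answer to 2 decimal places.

49.56

By independence, Var(T) = (1)²Var(M_1) + (2)²Var(M_2) + (4)²Var(M_3)
= (1)²·2.36 + (2)²·2.36 + (4)²·2.36 = 49.56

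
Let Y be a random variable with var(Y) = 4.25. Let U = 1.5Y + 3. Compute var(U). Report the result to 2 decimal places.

9.56

var(1.5Y + 3) = (1.5)²·var(Y) = 2.25·4.25 = 9.5625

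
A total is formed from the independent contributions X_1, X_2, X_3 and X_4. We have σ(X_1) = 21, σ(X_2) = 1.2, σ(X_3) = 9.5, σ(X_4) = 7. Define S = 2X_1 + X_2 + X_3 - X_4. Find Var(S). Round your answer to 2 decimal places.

Var(X_1) = 441, Var(X_2) = 1.44, Var(X_3) = 90.25, Var(X_4) = 49
By independence, Var(S) = (2)²Var(X_1) + (1)²Var(X_2) + (1)²Var(X_3) + (-1)²Var(X_4)
= (2)²·441 + (1)²·1.44 + (1)²·90.25 + (-1)²·49 = 1904.69

1904.69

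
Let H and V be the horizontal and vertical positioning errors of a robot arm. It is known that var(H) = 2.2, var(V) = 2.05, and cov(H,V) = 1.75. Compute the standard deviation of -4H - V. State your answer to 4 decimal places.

7.1589

var(-4H - V) = (-4)²·var(H) + (-1)²·var(V) + 2·(-4)·(-1)·cov(H,V)
= 16·2.2 + 1·2.05 + 8·1.75 = 51.25
SD(-4H - V) = √51.25 ≈ 7.1589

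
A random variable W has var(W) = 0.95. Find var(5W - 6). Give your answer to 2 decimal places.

var(5W - 6) = (5)²·var(W) = 25·0.95 = 23.75

23.75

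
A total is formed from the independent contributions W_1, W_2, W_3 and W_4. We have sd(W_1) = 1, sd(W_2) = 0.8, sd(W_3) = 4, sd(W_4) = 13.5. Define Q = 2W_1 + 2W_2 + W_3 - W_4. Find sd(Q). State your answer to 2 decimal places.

V(W_1) = 1, V(W_2) = 0.64, V(W_3) = 16, V(W_4) = 182.25
By independence, V(Q) = (2)²V(W_1) + (2)²V(W_2) + (1)²V(W_3) + (-1)²V(W_4)
= (2)²·1 + (2)²·0.64 + (1)²·16 + (-1)²·182.25 = 204.81
sd(Q) = √204.81 ≈ 14.31

14.31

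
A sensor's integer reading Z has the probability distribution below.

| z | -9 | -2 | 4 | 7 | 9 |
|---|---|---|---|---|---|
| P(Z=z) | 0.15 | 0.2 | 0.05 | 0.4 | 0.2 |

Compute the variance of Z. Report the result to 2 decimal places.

E[Z] = (-9)(0.15) + (-2)(0.2) + (4)(0.05) + (7)(0.4) + (9)(0.2) = 3.05
E[Z²] = (-9)²(0.15) + (-2)²(0.2) + (4)²(0.05) + (7)²(0.4) + (9)²(0.2) = 49.55
V(Z) = E[Z²] − (E[Z])² = 49.55 − (3.05)² = 40.2475

40.25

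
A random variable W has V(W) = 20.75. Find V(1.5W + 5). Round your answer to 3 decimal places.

V(1.5W + 5) = (1.5)²·V(W) = 2.25·20.75 = 46.6875

46.688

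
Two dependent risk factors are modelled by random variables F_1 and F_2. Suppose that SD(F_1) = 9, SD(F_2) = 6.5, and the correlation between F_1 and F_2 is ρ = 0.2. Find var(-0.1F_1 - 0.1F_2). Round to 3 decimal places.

var(F_1) = (9)² = 81;  var(F_2) = (6.5)² = 42.25
cov(F_1,F_2) = ρ·SD(F_1)·SD(F_2) = 0.2·9·6.5 = 11.7
var(-0.1F_1 - 0.1F_2) = (-0.1)²·var(F_1) + (-0.1)²·var(F_2) + 2·(-0.1)·(-0.1)·cov(F_1,F_2)
= 0.01·81 + 0.01·42.25 + 0.02·11.7 = 1.4665

1.467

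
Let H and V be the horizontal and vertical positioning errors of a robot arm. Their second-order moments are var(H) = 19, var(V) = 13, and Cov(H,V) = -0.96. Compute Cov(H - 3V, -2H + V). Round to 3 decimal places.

-83.720

Cov(H - 3V, -2H + V) = (1)(-2)var(H) + (-3)(1)var(V) + [(1)(1) + (-3)(-2)]Cov(H,V)
= -2·19 + -3·13 + 7·-0.96 = -83.72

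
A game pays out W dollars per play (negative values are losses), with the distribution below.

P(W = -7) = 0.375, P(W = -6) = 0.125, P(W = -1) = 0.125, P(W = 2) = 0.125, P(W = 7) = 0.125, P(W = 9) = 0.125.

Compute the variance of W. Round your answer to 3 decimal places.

38.188

E[W] = (-7)(0.375) + (-6)(0.125) + (-1)(0.125) + (2)(0.125) + (7)(0.125) + (9)(0.125) = -1.25
E[W²] = (-7)²(0.375) + (-6)²(0.125) + (-1)²(0.125) + (2)²(0.125) + (7)²(0.125) + (9)²(0.125) = 39.75
var(W) = E[W²] − (E[W])² = 39.75 − (-1.25)² = 38.1875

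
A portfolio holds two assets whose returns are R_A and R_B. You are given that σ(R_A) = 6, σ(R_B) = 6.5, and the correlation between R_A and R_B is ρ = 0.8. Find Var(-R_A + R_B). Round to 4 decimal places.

Var(R_A) = (6)² = 36;  Var(R_B) = (6.5)² = 42.25
Cov(R_A,R_B) = ρ·σ(R_A)·σ(R_B) = 0.8·6·6.5 = 31.2
Var(-R_A + R_B) = (-1)²·Var(R_A) + (1)²·Var(R_B) + 2·(-1)·(1)·Cov(R_A,R_B)
= 1·36 + 1·42.25 + -2·31.2 = 15.85

15.8500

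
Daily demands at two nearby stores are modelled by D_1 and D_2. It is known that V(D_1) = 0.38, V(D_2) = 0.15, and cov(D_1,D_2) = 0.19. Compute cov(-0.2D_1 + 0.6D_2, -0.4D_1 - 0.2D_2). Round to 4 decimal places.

cov(-0.2D_1 + 0.6D_2, -0.4D_1 - 0.2D_2) = (-0.2)(-0.4)V(D_1) + (0.6)(-0.2)V(D_2) + [(-0.2)(-0.2) + (0.6)(-0.4)]cov(D_1,D_2)
= 0.08·0.38 + -0.12·0.15 + -0.2·0.19 = -0.0256

-0.0256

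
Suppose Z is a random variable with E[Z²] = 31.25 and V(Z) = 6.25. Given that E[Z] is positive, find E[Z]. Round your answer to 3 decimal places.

5.000

(E[Z])² = E[Z²] − V(Z) = 31.25 − 6.25 = 25
E[Z] = √25 = 5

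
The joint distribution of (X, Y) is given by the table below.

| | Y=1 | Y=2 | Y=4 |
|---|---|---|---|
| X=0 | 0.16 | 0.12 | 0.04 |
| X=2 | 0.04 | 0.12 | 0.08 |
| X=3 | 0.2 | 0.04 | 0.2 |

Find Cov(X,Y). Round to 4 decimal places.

0.4080

E[X] = 1.8,  E[Y] = 2.24
E[XY] = 4.44
Cov(X,Y) = E[XY] − E[X]E[Y] = 4.44 − (1.8)(2.24) = 0.408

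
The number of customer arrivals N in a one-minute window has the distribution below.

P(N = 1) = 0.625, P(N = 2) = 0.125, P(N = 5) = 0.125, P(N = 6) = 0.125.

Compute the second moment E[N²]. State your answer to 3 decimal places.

8.750

E[N²] = (1)²(0.625) + (2)²(0.125) + (5)²(0.125) + (6)²(0.125) = 8.75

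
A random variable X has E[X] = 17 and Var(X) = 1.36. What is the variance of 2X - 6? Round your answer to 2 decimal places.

5.44

Var(2X - 6) = (2)²·Var(X) = 4·1.36 = 5.44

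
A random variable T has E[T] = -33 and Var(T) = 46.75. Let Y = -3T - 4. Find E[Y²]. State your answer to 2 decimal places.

9445.75

E[-3T - 4] = -3·-33 − 4 = 95
Var(-3T - 4) = (-3)²·46.75 = 420.75
E[Y²] = Var(Y) + (E[Y])² = 420.75 + (95)² = 9445.75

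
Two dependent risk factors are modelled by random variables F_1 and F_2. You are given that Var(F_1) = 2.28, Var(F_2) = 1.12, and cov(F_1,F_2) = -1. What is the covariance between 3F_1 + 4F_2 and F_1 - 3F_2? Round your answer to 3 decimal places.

cov(3F_1 + 4F_2, F_1 - 3F_2) = (3)(1)Var(F_1) + (4)(-3)Var(F_2) + [(3)(-3) + (4)(1)]cov(F_1,F_2)
= 3·2.28 + -12·1.12 + -5·-1 = -1.6

-1.600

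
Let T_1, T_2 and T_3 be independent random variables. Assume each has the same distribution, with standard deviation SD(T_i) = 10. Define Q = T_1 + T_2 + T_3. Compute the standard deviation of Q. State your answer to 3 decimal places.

17.321

Var(T_i) = (10)² = 100
By independence, Var(Q) = (1)²Var(T_1) + (1)²Var(T_2) + (1)²Var(T_3)
= (1)²·100 + (1)²·100 + (1)²·100 = 300
SD(Q) = √300 ≈ 17.321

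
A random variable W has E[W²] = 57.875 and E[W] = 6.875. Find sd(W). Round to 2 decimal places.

3.26

Var(W) = 57.875 − (6.875)² = 10.609375
sd(W) = √10.609375 ≈ 3.26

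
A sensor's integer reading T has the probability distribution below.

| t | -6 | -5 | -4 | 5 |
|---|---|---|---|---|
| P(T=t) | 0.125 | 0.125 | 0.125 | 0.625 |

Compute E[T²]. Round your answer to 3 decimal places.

25.250

E[T²] = (-6)²(0.125) + (-5)²(0.125) + (-4)²(0.125) + (5)²(0.625) = 25.25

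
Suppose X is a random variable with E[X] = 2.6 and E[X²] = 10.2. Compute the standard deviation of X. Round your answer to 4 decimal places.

V(X) = 10.2 − (2.6)² = 3.44
σ(X) = √3.44 ≈ 1.8547

1.8547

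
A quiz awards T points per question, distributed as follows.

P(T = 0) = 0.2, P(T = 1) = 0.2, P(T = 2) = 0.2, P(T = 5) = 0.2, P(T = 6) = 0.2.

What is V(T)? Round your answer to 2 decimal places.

5.36

E[T] = (0)(0.2) + (1)(0.2) + (2)(0.2) + (5)(0.2) + (6)(0.2) = 2.8
E[T²] = (0)²(0.2) + (1)²(0.2) + (2)²(0.2) + (5)²(0.2) + (6)²(0.2) = 13.2
V(T) = E[T²] − (E[T])² = 13.2 − (2.8)² = 5.36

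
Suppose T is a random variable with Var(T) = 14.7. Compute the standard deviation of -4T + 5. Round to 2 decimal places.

Var(-4T + 5) = (-4)²·14.7 = 235.2
SD(-4T + 5) = √235.2 ≈ 15.34

15.34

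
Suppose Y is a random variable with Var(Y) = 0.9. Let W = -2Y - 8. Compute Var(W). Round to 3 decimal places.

Var(-2Y - 8) = (-2)²·Var(Y) = 4·0.9 = 3.6

3.600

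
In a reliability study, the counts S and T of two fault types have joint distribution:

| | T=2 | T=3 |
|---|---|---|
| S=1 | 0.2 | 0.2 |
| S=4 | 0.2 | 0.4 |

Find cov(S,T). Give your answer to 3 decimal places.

0.120

E[S] = 2.8,  E[T] = 2.6
E[ST] = 7.4
cov(S,T) = E[ST] − E[S]E[T] = 7.4 − (2.8)(2.6) = 0.12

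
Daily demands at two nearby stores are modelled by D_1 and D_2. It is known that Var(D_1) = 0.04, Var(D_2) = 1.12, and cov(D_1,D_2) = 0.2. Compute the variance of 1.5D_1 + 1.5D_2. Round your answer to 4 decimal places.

Var(1.5D_1 + 1.5D_2) = (1.5)²·Var(D_1) + (1.5)²·Var(D_2) + 2·(1.5)·(1.5)·cov(D_1,D_2)
= 2.25·0.04 + 2.25·1.12 + 4.5·0.2 = 3.51

3.5100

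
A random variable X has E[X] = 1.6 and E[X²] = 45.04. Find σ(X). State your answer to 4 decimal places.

V(X) = 45.04 − (1.6)² = 42.48
σ(X) = √42.48 ≈ 6.5177

6.5177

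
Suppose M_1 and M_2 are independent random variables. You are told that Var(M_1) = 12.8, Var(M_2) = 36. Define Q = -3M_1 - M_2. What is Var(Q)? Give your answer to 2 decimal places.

By independence, Var(Q) = (-3)²Var(M_1) + (-1)²Var(M_2)
= (-3)²·12.8 + (-1)²·36 = 151.2

151.20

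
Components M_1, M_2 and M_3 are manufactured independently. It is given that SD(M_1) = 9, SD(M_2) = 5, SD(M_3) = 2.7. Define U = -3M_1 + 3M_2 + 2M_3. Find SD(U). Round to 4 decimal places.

31.3554

Var(M_1) = 81, Var(M_2) = 25, Var(M_3) = 7.29
By independence, Var(U) = (-3)²Var(M_1) + (3)²Var(M_2) + (2)²Var(M_3)
= (-3)²·81 + (3)²·25 + (2)²·7.29 = 983.16
SD(U) = √983.16 ≈ 31.3554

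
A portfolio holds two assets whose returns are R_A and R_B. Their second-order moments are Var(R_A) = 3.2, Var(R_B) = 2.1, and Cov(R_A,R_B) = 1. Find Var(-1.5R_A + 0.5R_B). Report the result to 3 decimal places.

6.225

Var(-1.5R_A + 0.5R_B) = (-1.5)²·Var(R_A) + (0.5)²·Var(R_B) + 2·(-1.5)·(0.5)·Cov(R_A,R_B)
= 2.25·3.2 + 0.25·2.1 + -1.5·1 = 6.225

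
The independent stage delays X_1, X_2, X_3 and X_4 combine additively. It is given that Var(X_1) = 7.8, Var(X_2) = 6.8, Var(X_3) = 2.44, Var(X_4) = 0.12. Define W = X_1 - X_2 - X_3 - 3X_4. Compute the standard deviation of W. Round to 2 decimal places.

By independence, Var(W) = (1)²Var(X_1) + (-1)²Var(X_2) + (-1)²Var(X_3) + (-3)²Var(X_4)
= (1)²·7.8 + (-1)²·6.8 + (-1)²·2.44 + (-3)²·0.12 = 18.12
σ(W) = √18.12 ≈ 4.26

4.26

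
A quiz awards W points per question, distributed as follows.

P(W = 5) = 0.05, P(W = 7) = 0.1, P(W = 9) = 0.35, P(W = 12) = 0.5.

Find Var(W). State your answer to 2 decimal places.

E[W] = (5)(0.05) + (7)(0.1) + (9)(0.35) + (12)(0.5) = 10.1
E[W²] = (5)²(0.05) + (7)²(0.1) + (9)²(0.35) + (12)²(0.5) = 106.5
Var(W) = E[W²] − (E[W])² = 106.5 − (10.1)² = 4.49

4.49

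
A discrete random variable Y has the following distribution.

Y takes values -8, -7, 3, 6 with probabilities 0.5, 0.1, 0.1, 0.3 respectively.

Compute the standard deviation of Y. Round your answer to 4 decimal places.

E[Y] = (-8)(0.5) + (-7)(0.1) + (3)(0.1) + (6)(0.3) = -2.6
E[Y²] = (-8)²(0.5) + (-7)²(0.1) + (3)²(0.1) + (6)²(0.3) = 48.6
Var(Y) = E[Y²] − (E[Y])² = 48.6 − (-2.6)² = 41.84
sd(Y) = √41.84 ≈ 6.4684

6.4684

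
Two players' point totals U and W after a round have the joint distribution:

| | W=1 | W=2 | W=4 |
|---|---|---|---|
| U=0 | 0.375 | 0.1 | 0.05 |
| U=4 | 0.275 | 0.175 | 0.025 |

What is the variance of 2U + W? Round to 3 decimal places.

16.860

E[U] = 1.9,  E[W] = 1.5,  E[UW] = 2.9
V(U) = 7.6 − (1.9)² = 3.99;  V(W) = 2.95 − (1.5)² = 0.7
cov(U,W) = 2.9 − (1.9)(1.5) = 0.05
V(2U + W) = (2)²·3.99 + (1)²·0.7 + 2·(2)·(1)·0.05 = 16.86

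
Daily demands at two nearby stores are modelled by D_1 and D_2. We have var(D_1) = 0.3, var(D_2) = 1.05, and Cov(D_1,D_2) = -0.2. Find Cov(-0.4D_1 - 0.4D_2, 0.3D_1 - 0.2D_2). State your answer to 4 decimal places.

Cov(-0.4D_1 - 0.4D_2, 0.3D_1 - 0.2D_2) = (-0.4)(0.3)var(D_1) + (-0.4)(-0.2)var(D_2) + [(-0.4)(-0.2) + (-0.4)(0.3)]Cov(D_1,D_2)
= -0.12·0.3 + 0.08·1.05 + -0.04·-0.2 = 0.056

0.0560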